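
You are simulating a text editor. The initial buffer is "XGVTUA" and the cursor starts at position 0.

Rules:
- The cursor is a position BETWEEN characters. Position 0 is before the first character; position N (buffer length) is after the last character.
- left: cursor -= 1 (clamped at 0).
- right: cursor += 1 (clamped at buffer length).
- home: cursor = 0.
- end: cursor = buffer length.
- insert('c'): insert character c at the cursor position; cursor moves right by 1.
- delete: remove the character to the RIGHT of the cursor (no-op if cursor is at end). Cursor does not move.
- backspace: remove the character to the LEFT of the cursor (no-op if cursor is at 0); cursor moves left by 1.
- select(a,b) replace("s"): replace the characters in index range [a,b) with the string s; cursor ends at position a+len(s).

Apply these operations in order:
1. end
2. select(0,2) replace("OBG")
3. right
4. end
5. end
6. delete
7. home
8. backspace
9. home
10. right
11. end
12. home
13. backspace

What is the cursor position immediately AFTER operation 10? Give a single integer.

After op 1 (end): buf='XGVTUA' cursor=6
After op 2 (select(0,2) replace("OBG")): buf='OBGVTUA' cursor=3
After op 3 (right): buf='OBGVTUA' cursor=4
After op 4 (end): buf='OBGVTUA' cursor=7
After op 5 (end): buf='OBGVTUA' cursor=7
After op 6 (delete): buf='OBGVTUA' cursor=7
After op 7 (home): buf='OBGVTUA' cursor=0
After op 8 (backspace): buf='OBGVTUA' cursor=0
After op 9 (home): buf='OBGVTUA' cursor=0
After op 10 (right): buf='OBGVTUA' cursor=1

Answer: 1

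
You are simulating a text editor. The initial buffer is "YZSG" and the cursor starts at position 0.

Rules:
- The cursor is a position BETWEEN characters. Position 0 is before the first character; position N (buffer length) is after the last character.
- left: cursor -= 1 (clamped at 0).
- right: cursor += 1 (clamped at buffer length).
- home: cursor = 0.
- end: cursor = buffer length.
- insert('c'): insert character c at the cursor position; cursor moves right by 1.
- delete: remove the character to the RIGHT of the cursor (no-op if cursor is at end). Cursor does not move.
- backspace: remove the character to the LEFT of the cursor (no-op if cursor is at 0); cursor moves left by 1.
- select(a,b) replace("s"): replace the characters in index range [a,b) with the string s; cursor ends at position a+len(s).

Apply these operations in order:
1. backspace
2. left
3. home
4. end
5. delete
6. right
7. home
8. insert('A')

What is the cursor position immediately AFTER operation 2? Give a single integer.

Answer: 0

Derivation:
After op 1 (backspace): buf='YZSG' cursor=0
After op 2 (left): buf='YZSG' cursor=0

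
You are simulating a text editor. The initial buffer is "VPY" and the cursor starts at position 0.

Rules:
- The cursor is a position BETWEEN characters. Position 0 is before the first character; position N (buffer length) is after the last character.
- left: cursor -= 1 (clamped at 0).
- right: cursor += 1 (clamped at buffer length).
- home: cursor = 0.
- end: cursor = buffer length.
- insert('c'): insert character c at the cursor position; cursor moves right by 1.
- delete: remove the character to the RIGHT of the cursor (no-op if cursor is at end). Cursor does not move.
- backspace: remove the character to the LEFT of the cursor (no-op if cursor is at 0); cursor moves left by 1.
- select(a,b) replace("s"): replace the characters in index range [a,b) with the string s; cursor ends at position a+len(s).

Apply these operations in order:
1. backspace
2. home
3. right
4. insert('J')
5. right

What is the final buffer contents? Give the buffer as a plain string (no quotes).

Answer: VJPY

Derivation:
After op 1 (backspace): buf='VPY' cursor=0
After op 2 (home): buf='VPY' cursor=0
After op 3 (right): buf='VPY' cursor=1
After op 4 (insert('J')): buf='VJPY' cursor=2
After op 5 (right): buf='VJPY' cursor=3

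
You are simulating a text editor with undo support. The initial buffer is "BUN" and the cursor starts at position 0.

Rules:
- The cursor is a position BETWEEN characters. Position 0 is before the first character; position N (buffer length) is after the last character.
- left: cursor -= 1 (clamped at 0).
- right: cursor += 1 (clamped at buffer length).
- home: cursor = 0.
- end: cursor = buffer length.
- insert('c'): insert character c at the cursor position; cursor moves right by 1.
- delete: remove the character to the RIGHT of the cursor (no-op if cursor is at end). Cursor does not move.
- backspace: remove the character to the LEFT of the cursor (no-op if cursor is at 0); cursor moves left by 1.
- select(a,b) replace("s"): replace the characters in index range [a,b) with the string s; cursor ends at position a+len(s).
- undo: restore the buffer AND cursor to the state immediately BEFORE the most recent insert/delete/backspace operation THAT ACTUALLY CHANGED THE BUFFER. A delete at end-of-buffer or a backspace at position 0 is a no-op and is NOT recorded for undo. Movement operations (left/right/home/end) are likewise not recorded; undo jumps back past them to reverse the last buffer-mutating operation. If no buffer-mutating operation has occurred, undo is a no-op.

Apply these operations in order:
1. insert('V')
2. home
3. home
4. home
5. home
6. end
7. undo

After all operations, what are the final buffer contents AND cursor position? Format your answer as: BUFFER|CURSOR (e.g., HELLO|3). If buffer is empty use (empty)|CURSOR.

After op 1 (insert('V')): buf='VBUN' cursor=1
After op 2 (home): buf='VBUN' cursor=0
After op 3 (home): buf='VBUN' cursor=0
After op 4 (home): buf='VBUN' cursor=0
After op 5 (home): buf='VBUN' cursor=0
After op 6 (end): buf='VBUN' cursor=4
After op 7 (undo): buf='BUN' cursor=0

Answer: BUN|0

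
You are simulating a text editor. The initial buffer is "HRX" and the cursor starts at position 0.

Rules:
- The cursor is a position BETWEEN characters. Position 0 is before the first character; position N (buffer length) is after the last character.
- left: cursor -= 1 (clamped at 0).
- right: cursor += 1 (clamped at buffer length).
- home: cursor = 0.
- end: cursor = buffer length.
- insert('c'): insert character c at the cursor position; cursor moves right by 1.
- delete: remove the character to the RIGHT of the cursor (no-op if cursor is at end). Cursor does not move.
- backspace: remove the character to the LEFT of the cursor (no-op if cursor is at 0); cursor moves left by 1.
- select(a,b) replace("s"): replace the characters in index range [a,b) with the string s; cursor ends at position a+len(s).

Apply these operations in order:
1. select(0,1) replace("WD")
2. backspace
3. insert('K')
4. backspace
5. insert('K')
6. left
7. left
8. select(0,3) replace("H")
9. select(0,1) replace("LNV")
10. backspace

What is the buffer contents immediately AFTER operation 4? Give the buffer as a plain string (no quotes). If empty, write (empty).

After op 1 (select(0,1) replace("WD")): buf='WDRX' cursor=2
After op 2 (backspace): buf='WRX' cursor=1
After op 3 (insert('K')): buf='WKRX' cursor=2
After op 4 (backspace): buf='WRX' cursor=1

Answer: WRX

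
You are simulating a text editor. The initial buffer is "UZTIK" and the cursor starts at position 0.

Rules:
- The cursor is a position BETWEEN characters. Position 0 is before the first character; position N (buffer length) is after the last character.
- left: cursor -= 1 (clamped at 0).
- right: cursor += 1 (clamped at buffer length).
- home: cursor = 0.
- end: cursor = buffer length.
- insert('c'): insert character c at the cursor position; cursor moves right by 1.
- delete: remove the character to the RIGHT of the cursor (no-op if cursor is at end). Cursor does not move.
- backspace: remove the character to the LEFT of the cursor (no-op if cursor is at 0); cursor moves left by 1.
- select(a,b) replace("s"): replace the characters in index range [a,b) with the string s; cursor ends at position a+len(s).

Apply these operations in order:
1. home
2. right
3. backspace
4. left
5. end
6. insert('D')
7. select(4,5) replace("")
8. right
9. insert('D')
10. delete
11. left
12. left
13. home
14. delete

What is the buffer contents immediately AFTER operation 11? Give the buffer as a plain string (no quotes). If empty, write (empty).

After op 1 (home): buf='UZTIK' cursor=0
After op 2 (right): buf='UZTIK' cursor=1
After op 3 (backspace): buf='ZTIK' cursor=0
After op 4 (left): buf='ZTIK' cursor=0
After op 5 (end): buf='ZTIK' cursor=4
After op 6 (insert('D')): buf='ZTIKD' cursor=5
After op 7 (select(4,5) replace("")): buf='ZTIK' cursor=4
After op 8 (right): buf='ZTIK' cursor=4
After op 9 (insert('D')): buf='ZTIKD' cursor=5
After op 10 (delete): buf='ZTIKD' cursor=5
After op 11 (left): buf='ZTIKD' cursor=4

Answer: ZTIKD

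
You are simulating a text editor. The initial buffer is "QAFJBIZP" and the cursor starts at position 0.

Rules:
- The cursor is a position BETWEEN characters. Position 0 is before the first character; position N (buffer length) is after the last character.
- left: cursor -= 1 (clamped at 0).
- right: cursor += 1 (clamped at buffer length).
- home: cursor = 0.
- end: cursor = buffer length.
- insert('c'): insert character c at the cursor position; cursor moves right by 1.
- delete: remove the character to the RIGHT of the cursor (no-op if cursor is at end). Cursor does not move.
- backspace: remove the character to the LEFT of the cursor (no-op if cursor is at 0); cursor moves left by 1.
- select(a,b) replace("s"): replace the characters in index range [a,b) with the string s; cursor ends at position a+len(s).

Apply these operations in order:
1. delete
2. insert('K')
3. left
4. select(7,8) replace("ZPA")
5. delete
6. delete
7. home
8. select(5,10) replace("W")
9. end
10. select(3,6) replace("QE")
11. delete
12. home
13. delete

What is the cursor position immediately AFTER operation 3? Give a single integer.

After op 1 (delete): buf='AFJBIZP' cursor=0
After op 2 (insert('K')): buf='KAFJBIZP' cursor=1
After op 3 (left): buf='KAFJBIZP' cursor=0

Answer: 0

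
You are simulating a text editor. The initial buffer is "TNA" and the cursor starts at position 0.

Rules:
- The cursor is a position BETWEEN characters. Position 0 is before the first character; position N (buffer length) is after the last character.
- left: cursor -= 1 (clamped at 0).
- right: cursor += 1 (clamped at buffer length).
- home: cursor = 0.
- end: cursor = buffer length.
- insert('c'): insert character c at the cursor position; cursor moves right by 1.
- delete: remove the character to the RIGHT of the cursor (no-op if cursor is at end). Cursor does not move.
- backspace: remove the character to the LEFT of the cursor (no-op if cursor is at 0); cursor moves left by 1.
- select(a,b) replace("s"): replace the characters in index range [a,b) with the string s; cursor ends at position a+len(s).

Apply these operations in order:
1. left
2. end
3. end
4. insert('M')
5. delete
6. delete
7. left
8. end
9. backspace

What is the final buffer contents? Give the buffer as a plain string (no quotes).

After op 1 (left): buf='TNA' cursor=0
After op 2 (end): buf='TNA' cursor=3
After op 3 (end): buf='TNA' cursor=3
After op 4 (insert('M')): buf='TNAM' cursor=4
After op 5 (delete): buf='TNAM' cursor=4
After op 6 (delete): buf='TNAM' cursor=4
After op 7 (left): buf='TNAM' cursor=3
After op 8 (end): buf='TNAM' cursor=4
After op 9 (backspace): buf='TNA' cursor=3

Answer: TNA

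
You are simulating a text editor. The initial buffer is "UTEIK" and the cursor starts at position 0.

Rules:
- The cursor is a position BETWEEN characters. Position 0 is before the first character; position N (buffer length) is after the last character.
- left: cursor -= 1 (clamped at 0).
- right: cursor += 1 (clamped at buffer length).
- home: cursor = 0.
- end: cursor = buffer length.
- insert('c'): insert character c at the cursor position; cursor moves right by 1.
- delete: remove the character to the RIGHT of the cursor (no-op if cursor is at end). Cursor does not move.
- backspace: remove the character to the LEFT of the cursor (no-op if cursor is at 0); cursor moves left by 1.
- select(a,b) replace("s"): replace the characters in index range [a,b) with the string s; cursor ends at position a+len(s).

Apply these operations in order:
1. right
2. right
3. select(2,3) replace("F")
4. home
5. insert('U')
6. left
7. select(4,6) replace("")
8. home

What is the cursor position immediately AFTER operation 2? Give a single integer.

Answer: 2

Derivation:
After op 1 (right): buf='UTEIK' cursor=1
After op 2 (right): buf='UTEIK' cursor=2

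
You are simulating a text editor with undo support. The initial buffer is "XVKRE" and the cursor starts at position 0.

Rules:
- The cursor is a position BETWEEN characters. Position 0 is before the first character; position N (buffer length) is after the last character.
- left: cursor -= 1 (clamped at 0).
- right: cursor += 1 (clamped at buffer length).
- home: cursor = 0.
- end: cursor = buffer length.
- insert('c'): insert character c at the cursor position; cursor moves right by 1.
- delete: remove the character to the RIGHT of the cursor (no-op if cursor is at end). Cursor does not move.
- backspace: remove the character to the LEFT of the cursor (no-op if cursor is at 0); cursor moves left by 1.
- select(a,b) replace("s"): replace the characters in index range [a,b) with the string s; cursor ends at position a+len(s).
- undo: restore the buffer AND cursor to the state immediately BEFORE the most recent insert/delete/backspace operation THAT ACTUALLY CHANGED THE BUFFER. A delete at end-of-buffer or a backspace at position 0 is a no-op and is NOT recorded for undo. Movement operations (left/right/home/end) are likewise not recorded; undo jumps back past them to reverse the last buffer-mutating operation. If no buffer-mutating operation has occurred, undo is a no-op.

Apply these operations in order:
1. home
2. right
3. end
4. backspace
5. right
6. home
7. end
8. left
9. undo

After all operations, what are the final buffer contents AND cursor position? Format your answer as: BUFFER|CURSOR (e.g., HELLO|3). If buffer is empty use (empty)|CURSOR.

After op 1 (home): buf='XVKRE' cursor=0
After op 2 (right): buf='XVKRE' cursor=1
After op 3 (end): buf='XVKRE' cursor=5
After op 4 (backspace): buf='XVKR' cursor=4
After op 5 (right): buf='XVKR' cursor=4
After op 6 (home): buf='XVKR' cursor=0
After op 7 (end): buf='XVKR' cursor=4
After op 8 (left): buf='XVKR' cursor=3
After op 9 (undo): buf='XVKRE' cursor=5

Answer: XVKRE|5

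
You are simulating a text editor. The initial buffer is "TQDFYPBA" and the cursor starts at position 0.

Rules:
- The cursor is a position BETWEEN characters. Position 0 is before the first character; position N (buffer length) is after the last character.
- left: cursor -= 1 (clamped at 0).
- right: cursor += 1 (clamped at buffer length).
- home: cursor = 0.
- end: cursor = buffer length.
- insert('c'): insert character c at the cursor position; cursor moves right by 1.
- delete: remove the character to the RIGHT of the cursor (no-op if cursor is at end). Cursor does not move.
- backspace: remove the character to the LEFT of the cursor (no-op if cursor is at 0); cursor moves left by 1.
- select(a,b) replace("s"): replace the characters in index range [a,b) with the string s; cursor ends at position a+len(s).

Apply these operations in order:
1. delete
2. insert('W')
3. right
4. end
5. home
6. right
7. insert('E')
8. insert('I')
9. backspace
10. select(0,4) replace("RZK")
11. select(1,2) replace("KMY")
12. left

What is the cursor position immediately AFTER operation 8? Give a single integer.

After op 1 (delete): buf='QDFYPBA' cursor=0
After op 2 (insert('W')): buf='WQDFYPBA' cursor=1
After op 3 (right): buf='WQDFYPBA' cursor=2
After op 4 (end): buf='WQDFYPBA' cursor=8
After op 5 (home): buf='WQDFYPBA' cursor=0
After op 6 (right): buf='WQDFYPBA' cursor=1
After op 7 (insert('E')): buf='WEQDFYPBA' cursor=2
After op 8 (insert('I')): buf='WEIQDFYPBA' cursor=3

Answer: 3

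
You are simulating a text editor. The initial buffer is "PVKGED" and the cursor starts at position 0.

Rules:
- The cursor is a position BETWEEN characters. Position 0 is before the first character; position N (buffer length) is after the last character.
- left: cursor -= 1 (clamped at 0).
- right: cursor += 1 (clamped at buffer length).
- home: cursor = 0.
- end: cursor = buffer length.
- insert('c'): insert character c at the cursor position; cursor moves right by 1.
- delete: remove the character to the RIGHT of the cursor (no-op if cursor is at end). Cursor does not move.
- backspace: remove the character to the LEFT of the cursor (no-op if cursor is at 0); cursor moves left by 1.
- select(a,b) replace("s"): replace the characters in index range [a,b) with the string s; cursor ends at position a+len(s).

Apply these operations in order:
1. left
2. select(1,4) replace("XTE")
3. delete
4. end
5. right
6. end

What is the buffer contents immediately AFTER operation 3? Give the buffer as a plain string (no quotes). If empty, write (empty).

After op 1 (left): buf='PVKGED' cursor=0
After op 2 (select(1,4) replace("XTE")): buf='PXTEED' cursor=4
After op 3 (delete): buf='PXTED' cursor=4

Answer: PXTED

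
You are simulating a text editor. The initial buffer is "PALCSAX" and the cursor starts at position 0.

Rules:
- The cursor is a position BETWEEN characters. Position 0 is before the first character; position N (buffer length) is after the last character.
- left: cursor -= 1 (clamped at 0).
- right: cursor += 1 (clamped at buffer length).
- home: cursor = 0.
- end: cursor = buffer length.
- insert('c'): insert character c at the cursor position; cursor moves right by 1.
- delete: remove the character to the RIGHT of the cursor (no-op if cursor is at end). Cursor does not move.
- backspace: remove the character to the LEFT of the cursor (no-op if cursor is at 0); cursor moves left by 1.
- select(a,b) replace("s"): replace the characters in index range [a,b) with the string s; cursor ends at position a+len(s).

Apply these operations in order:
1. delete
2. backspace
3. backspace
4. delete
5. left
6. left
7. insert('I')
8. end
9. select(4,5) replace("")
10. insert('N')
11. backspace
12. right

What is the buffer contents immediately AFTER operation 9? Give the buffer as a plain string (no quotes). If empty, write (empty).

Answer: ILCSX

Derivation:
After op 1 (delete): buf='ALCSAX' cursor=0
After op 2 (backspace): buf='ALCSAX' cursor=0
After op 3 (backspace): buf='ALCSAX' cursor=0
After op 4 (delete): buf='LCSAX' cursor=0
After op 5 (left): buf='LCSAX' cursor=0
After op 6 (left): buf='LCSAX' cursor=0
After op 7 (insert('I')): buf='ILCSAX' cursor=1
After op 8 (end): buf='ILCSAX' cursor=6
After op 9 (select(4,5) replace("")): buf='ILCSX' cursor=4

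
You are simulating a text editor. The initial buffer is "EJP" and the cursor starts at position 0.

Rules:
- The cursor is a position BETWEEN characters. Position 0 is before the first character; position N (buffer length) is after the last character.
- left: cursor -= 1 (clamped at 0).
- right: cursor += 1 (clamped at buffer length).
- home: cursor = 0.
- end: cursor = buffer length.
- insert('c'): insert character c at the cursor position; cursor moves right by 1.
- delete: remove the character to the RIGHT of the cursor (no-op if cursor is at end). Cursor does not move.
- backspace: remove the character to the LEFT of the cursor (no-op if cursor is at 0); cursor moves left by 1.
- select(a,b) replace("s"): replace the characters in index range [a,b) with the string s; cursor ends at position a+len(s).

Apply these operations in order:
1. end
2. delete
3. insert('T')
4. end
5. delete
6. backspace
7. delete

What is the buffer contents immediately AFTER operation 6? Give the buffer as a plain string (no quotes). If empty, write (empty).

After op 1 (end): buf='EJP' cursor=3
After op 2 (delete): buf='EJP' cursor=3
After op 3 (insert('T')): buf='EJPT' cursor=4
After op 4 (end): buf='EJPT' cursor=4
After op 5 (delete): buf='EJPT' cursor=4
After op 6 (backspace): buf='EJP' cursor=3

Answer: EJP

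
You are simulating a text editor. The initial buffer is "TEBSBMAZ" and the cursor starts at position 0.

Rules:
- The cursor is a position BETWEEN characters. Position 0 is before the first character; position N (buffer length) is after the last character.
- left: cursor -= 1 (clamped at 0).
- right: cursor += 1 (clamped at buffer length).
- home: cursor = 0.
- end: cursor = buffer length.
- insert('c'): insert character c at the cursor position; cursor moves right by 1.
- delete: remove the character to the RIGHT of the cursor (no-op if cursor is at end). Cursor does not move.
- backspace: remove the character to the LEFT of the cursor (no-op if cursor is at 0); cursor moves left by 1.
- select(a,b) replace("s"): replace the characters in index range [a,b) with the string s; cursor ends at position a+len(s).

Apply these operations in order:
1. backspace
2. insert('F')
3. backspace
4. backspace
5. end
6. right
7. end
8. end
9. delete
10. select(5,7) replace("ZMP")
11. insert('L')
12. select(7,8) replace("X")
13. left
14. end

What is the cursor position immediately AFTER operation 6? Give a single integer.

Answer: 8

Derivation:
After op 1 (backspace): buf='TEBSBMAZ' cursor=0
After op 2 (insert('F')): buf='FTEBSBMAZ' cursor=1
After op 3 (backspace): buf='TEBSBMAZ' cursor=0
After op 4 (backspace): buf='TEBSBMAZ' cursor=0
After op 5 (end): buf='TEBSBMAZ' cursor=8
After op 6 (right): buf='TEBSBMAZ' cursor=8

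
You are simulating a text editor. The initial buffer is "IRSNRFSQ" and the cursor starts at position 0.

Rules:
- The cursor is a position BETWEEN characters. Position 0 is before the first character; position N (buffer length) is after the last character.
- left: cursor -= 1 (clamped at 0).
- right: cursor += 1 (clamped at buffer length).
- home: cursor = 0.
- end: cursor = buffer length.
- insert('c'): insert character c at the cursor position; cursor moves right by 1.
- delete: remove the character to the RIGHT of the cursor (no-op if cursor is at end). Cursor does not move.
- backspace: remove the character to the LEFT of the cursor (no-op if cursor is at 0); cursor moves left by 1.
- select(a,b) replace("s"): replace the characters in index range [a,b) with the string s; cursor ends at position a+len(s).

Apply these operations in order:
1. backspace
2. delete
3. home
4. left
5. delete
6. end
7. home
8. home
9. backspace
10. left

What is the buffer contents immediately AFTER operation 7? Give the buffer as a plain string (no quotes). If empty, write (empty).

Answer: SNRFSQ

Derivation:
After op 1 (backspace): buf='IRSNRFSQ' cursor=0
After op 2 (delete): buf='RSNRFSQ' cursor=0
After op 3 (home): buf='RSNRFSQ' cursor=0
After op 4 (left): buf='RSNRFSQ' cursor=0
After op 5 (delete): buf='SNRFSQ' cursor=0
After op 6 (end): buf='SNRFSQ' cursor=6
After op 7 (home): buf='SNRFSQ' cursor=0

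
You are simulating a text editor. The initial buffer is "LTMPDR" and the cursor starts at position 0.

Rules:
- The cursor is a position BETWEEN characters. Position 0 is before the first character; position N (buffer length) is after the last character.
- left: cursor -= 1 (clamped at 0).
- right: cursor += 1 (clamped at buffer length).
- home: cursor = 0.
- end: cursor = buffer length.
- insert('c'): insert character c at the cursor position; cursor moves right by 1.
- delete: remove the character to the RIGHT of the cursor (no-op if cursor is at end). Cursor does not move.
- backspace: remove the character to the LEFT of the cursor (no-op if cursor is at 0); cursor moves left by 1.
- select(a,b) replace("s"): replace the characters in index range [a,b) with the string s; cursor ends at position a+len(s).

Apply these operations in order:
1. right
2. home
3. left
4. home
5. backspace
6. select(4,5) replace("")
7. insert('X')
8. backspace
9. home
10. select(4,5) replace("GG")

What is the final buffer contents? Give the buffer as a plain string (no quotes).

Answer: LTMPGG

Derivation:
After op 1 (right): buf='LTMPDR' cursor=1
After op 2 (home): buf='LTMPDR' cursor=0
After op 3 (left): buf='LTMPDR' cursor=0
After op 4 (home): buf='LTMPDR' cursor=0
After op 5 (backspace): buf='LTMPDR' cursor=0
After op 6 (select(4,5) replace("")): buf='LTMPR' cursor=4
After op 7 (insert('X')): buf='LTMPXR' cursor=5
After op 8 (backspace): buf='LTMPR' cursor=4
After op 9 (home): buf='LTMPR' cursor=0
After op 10 (select(4,5) replace("GG")): buf='LTMPGG' cursor=6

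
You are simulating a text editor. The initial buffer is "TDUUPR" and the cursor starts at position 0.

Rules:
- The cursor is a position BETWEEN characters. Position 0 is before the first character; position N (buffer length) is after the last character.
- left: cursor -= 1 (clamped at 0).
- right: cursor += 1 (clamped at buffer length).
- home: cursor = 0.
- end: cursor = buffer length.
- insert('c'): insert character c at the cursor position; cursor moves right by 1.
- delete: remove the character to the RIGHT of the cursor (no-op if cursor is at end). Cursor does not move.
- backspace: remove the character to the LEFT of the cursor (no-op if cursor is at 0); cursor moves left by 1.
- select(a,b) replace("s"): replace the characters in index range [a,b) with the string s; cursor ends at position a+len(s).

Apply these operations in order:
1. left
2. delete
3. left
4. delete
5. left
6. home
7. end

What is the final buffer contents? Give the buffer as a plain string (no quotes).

After op 1 (left): buf='TDUUPR' cursor=0
After op 2 (delete): buf='DUUPR' cursor=0
After op 3 (left): buf='DUUPR' cursor=0
After op 4 (delete): buf='UUPR' cursor=0
After op 5 (left): buf='UUPR' cursor=0
After op 6 (home): buf='UUPR' cursor=0
After op 7 (end): buf='UUPR' cursor=4

Answer: UUPR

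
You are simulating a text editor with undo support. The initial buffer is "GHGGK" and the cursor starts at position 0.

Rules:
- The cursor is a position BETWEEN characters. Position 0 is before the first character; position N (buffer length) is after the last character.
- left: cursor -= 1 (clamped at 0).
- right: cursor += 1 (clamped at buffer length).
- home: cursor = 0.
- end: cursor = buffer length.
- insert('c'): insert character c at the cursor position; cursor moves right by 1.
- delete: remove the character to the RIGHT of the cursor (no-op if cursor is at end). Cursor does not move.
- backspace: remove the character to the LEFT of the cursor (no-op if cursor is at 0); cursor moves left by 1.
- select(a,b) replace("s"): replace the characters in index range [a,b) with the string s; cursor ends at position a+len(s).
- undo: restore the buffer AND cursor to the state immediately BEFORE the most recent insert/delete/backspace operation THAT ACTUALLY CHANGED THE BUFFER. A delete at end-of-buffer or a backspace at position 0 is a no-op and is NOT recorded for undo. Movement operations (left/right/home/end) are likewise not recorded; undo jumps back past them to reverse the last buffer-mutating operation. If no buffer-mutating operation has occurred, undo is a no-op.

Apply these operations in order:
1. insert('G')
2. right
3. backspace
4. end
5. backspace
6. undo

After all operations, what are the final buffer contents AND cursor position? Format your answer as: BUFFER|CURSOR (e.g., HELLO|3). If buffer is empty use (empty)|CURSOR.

After op 1 (insert('G')): buf='GGHGGK' cursor=1
After op 2 (right): buf='GGHGGK' cursor=2
After op 3 (backspace): buf='GHGGK' cursor=1
After op 4 (end): buf='GHGGK' cursor=5
After op 5 (backspace): buf='GHGG' cursor=4
After op 6 (undo): buf='GHGGK' cursor=5

Answer: GHGGK|5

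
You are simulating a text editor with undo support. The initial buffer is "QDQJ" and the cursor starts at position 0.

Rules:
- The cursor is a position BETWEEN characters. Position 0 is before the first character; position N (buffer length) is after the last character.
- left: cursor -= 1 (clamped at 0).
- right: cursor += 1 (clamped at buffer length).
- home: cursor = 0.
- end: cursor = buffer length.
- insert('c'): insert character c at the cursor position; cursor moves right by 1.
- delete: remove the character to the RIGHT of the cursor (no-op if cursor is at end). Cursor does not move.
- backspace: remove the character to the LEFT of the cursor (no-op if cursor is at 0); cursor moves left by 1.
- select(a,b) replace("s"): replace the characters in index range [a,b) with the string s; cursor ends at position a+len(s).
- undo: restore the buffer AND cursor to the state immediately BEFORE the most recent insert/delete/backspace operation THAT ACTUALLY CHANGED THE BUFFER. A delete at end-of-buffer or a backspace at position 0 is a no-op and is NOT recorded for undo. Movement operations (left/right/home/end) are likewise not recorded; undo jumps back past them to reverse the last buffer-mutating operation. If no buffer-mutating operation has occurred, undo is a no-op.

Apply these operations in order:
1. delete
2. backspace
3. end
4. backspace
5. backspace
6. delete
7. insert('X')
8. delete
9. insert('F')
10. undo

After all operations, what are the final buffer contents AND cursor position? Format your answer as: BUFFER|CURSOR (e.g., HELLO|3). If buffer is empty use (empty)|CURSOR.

After op 1 (delete): buf='DQJ' cursor=0
After op 2 (backspace): buf='DQJ' cursor=0
After op 3 (end): buf='DQJ' cursor=3
After op 4 (backspace): buf='DQ' cursor=2
After op 5 (backspace): buf='D' cursor=1
After op 6 (delete): buf='D' cursor=1
After op 7 (insert('X')): buf='DX' cursor=2
After op 8 (delete): buf='DX' cursor=2
After op 9 (insert('F')): buf='DXF' cursor=3
After op 10 (undo): buf='DX' cursor=2

Answer: DX|2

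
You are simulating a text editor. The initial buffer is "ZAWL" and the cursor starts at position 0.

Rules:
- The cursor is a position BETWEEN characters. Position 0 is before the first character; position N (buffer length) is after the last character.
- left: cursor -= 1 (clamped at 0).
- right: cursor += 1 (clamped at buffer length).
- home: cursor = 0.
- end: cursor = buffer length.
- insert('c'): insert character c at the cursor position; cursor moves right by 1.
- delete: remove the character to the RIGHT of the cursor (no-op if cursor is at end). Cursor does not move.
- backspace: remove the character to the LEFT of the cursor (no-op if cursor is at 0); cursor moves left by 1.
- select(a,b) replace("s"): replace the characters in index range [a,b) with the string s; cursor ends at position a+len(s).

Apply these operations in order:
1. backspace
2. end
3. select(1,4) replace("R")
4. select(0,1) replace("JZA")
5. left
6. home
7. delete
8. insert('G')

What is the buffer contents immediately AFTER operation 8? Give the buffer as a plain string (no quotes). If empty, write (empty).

After op 1 (backspace): buf='ZAWL' cursor=0
After op 2 (end): buf='ZAWL' cursor=4
After op 3 (select(1,4) replace("R")): buf='ZR' cursor=2
After op 4 (select(0,1) replace("JZA")): buf='JZAR' cursor=3
After op 5 (left): buf='JZAR' cursor=2
After op 6 (home): buf='JZAR' cursor=0
After op 7 (delete): buf='ZAR' cursor=0
After op 8 (insert('G')): buf='GZAR' cursor=1

Answer: GZAR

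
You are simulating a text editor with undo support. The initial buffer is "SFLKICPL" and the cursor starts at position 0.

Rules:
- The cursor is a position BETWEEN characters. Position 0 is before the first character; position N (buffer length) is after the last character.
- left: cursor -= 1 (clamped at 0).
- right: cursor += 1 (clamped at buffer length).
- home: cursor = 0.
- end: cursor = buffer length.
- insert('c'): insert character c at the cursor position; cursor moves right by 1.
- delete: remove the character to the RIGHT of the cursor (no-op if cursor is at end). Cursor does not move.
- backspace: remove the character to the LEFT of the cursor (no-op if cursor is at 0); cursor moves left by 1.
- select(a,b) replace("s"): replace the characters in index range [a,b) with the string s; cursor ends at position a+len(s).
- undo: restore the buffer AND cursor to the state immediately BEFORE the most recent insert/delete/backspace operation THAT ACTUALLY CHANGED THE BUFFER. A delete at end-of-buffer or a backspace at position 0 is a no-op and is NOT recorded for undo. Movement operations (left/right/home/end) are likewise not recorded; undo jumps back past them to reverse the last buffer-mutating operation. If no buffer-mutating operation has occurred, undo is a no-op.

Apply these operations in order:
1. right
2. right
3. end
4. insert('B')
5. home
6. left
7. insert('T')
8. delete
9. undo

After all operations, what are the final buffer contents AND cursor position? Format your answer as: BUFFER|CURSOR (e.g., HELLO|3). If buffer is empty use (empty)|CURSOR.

Answer: TSFLKICPLB|1

Derivation:
After op 1 (right): buf='SFLKICPL' cursor=1
After op 2 (right): buf='SFLKICPL' cursor=2
After op 3 (end): buf='SFLKICPL' cursor=8
After op 4 (insert('B')): buf='SFLKICPLB' cursor=9
After op 5 (home): buf='SFLKICPLB' cursor=0
After op 6 (left): buf='SFLKICPLB' cursor=0
After op 7 (insert('T')): buf='TSFLKICPLB' cursor=1
After op 8 (delete): buf='TFLKICPLB' cursor=1
After op 9 (undo): buf='TSFLKICPLB' cursor=1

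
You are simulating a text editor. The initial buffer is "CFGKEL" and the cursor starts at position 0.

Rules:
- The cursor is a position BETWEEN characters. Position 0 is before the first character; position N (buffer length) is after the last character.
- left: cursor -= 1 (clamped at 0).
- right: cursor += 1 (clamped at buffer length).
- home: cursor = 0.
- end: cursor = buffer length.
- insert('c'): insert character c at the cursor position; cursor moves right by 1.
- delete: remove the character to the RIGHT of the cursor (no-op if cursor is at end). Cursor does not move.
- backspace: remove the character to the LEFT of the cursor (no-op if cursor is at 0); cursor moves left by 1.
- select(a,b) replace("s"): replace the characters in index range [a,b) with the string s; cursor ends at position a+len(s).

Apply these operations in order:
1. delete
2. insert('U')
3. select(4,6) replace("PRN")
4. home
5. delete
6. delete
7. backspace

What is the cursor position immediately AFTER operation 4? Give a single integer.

Answer: 0

Derivation:
After op 1 (delete): buf='FGKEL' cursor=0
After op 2 (insert('U')): buf='UFGKEL' cursor=1
After op 3 (select(4,6) replace("PRN")): buf='UFGKPRN' cursor=7
After op 4 (home): buf='UFGKPRN' cursor=0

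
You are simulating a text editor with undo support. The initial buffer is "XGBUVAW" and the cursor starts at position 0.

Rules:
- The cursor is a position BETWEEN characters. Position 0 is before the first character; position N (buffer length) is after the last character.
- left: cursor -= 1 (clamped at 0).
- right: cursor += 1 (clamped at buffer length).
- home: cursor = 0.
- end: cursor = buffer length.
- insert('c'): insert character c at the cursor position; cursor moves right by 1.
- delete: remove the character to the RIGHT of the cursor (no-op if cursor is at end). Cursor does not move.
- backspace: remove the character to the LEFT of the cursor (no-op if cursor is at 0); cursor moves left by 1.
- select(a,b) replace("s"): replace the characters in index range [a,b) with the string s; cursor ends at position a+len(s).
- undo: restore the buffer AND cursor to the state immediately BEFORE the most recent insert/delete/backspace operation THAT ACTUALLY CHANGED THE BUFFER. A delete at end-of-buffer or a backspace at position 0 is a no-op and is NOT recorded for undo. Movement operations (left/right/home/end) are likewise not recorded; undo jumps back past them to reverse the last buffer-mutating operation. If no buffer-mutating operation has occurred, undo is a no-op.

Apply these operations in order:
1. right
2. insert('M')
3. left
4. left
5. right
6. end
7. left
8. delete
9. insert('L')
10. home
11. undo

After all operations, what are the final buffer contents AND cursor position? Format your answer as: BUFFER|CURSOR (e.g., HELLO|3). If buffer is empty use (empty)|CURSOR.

Answer: XMGBUVA|7

Derivation:
After op 1 (right): buf='XGBUVAW' cursor=1
After op 2 (insert('M')): buf='XMGBUVAW' cursor=2
After op 3 (left): buf='XMGBUVAW' cursor=1
After op 4 (left): buf='XMGBUVAW' cursor=0
After op 5 (right): buf='XMGBUVAW' cursor=1
After op 6 (end): buf='XMGBUVAW' cursor=8
After op 7 (left): buf='XMGBUVAW' cursor=7
After op 8 (delete): buf='XMGBUVA' cursor=7
After op 9 (insert('L')): buf='XMGBUVAL' cursor=8
After op 10 (home): buf='XMGBUVAL' cursor=0
After op 11 (undo): buf='XMGBUVA' cursor=7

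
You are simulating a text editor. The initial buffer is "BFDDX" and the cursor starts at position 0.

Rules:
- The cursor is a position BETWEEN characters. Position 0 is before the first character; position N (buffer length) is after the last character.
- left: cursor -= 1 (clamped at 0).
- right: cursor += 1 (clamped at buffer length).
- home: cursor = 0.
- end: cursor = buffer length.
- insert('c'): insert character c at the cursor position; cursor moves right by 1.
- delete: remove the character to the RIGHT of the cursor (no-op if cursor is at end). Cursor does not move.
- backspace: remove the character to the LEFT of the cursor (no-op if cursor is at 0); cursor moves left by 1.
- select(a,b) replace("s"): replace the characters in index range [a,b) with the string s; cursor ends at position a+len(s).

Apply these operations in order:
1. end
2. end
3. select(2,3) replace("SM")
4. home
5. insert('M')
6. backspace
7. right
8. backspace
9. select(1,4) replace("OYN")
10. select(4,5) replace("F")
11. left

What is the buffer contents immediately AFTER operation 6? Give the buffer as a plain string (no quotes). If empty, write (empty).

After op 1 (end): buf='BFDDX' cursor=5
After op 2 (end): buf='BFDDX' cursor=5
After op 3 (select(2,3) replace("SM")): buf='BFSMDX' cursor=4
After op 4 (home): buf='BFSMDX' cursor=0
After op 5 (insert('M')): buf='MBFSMDX' cursor=1
After op 6 (backspace): buf='BFSMDX' cursor=0

Answer: BFSMDX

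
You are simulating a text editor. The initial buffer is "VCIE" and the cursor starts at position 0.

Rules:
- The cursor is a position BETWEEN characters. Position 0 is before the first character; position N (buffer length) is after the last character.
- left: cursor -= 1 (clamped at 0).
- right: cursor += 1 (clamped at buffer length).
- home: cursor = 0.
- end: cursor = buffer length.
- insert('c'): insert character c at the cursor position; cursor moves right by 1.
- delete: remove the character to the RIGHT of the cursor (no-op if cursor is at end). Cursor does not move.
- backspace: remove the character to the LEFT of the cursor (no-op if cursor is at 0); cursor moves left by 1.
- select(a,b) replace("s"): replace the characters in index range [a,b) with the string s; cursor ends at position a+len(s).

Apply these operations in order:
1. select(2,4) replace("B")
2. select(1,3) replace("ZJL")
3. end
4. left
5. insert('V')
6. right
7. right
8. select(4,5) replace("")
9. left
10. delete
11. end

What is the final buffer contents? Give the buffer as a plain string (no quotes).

Answer: VZJ

Derivation:
After op 1 (select(2,4) replace("B")): buf='VCB' cursor=3
After op 2 (select(1,3) replace("ZJL")): buf='VZJL' cursor=4
After op 3 (end): buf='VZJL' cursor=4
After op 4 (left): buf='VZJL' cursor=3
After op 5 (insert('V')): buf='VZJVL' cursor=4
After op 6 (right): buf='VZJVL' cursor=5
After op 7 (right): buf='VZJVL' cursor=5
After op 8 (select(4,5) replace("")): buf='VZJV' cursor=4
After op 9 (left): buf='VZJV' cursor=3
After op 10 (delete): buf='VZJ' cursor=3
After op 11 (end): buf='VZJ' cursor=3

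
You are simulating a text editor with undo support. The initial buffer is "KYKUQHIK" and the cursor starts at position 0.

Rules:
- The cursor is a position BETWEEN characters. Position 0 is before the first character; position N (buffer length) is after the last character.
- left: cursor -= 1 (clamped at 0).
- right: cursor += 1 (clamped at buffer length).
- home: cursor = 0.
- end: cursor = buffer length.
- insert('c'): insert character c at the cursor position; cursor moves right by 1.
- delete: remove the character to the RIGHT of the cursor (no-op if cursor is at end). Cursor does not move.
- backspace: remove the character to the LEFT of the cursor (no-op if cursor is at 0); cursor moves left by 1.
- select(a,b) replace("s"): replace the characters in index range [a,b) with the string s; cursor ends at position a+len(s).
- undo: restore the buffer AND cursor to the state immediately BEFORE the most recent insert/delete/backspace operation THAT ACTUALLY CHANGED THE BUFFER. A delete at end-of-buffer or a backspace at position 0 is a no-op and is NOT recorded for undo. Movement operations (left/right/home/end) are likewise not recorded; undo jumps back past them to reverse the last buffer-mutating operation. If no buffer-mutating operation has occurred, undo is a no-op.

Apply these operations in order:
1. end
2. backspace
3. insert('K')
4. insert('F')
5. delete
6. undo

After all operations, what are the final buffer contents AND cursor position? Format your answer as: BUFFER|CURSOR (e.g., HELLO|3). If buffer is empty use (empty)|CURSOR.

After op 1 (end): buf='KYKUQHIK' cursor=8
After op 2 (backspace): buf='KYKUQHI' cursor=7
After op 3 (insert('K')): buf='KYKUQHIK' cursor=8
After op 4 (insert('F')): buf='KYKUQHIKF' cursor=9
After op 5 (delete): buf='KYKUQHIKF' cursor=9
After op 6 (undo): buf='KYKUQHIK' cursor=8

Answer: KYKUQHIK|8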